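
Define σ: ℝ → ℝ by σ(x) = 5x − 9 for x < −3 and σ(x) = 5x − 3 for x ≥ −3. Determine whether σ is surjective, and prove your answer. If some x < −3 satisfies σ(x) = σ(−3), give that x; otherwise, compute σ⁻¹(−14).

Both pieces are strictly increasing (slopes 5 and 5), so each is injective on its own interval.
The left piece maps (−∞, −3) onto (−∞, −24); the right piece maps [−3, ∞) onto [−18, ∞).
The union (−∞, −24) ∪ [−18, ∞) omits the interval between −24 and −18; in particular −24 has no preimage. So σ is not surjective.
Because the two images are disjoint, no x < −3 has σ(x) = σ(−3), so we compute σ⁻¹(−14): −14 lies in [−18, ∞), so solve 5x − 3 = −14: x = (−14 + 3)/5 = −11/5.

-11/5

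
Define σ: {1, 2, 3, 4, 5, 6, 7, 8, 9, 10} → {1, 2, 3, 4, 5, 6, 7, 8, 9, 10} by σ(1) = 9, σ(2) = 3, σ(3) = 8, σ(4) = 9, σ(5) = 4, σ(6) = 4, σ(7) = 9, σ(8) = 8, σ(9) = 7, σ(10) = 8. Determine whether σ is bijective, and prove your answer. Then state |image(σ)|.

σ(1) = 9 = σ(4) with 1 ≠ 4, so σ is not injective, hence not bijective.
The image of σ is {3, 4, 7, 8, 9}, which has 5 elements.

5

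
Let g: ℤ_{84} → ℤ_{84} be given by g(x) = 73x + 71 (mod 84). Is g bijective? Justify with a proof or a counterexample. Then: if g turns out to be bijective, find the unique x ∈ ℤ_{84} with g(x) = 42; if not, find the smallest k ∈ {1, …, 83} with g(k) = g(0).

79

By definition, g is injective when g(u) = g(v) forces u = v.
Suppose g(u) = g(v) in ℤ_{84}. Then 73u + 71 ≡ 73v + 71 (mod 84), so 73(u − v) ≡ 0 (mod 84).
Since gcd(73, 84) = 1, 73 is invertible modulo 84, therefore u − v ≡ 0 (mod 84), i.e. u = v.
We now compute 73⁻¹ mod 84 explicitly. Euclid's algorithm: 84 = 1·73 + 11, 73 = 6·11 + 7, 11 = 1·7 + 4, 7 = 1·4 + 3, 4 = 1·3 + 1; back-substituting gives 1 = 61·73 − 53·84, so 73⁻¹ ≡ 61 (mod 84).
Then y ↦ 61(y − 71) is a two-sided inverse to g, so every y ∈ ℤ_{84} has a preimage.
Therefore g is bijective.
Since g is bijective, we find g⁻¹(42): we need 73x ≡ 42 − 71 ≡ 55 (mod 84). Using 73⁻¹ = 61: x ≡ 61·55 = 3355 = 39·84 + 79, so x = 79.
Check: g(79) = 73·79 + 71 = 5838 = 69·84 + 42 ≡ 42 (mod 84).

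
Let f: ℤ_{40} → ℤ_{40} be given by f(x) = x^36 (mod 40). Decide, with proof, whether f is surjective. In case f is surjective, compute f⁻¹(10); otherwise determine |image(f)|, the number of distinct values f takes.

4

f(1) = 1^36 = 1.
f(3): Repeated squaring mod 40: 3^1 ≡ 3, 3^2 ≡ 3² = 9, 3^4 ≡ 9² = 81 ≡ 1, 3^8 ≡ 1² = 1, 3^16 ≡ 1² = 1, 3^32 ≡ 1² = 1. Since 36 = 32 + 4, 3^36 ≡ 1·1: 1·1 = 1. So 3^36 ≡ 1 (mod 40).
So f(1) = f(3) = 1 while 1 ≠ 3, thus f is not injective.
A non-injective map from the 40-element set ℤ_{40} to itself takes at most 39 distinct values, so it cannot be surjective. Hence f is not surjective.
Since f is not surjective, we determine |image(f)|. Computing x^36 mod 40 for each x (by repeated squaring, reducing mod 40 at every step), the values f(0), f(1), …, f(39) are: 0, 1, 16, 1, 16, 25, 16, 1, 16, 1, 0, 1, 16, 1, 16, 25, 16, 1, 16, 1, 0, 1, 16, 1, 16, 25, 16, 1, 16, 1, 0, 1, 16, 1, 16, 25, 16, 1, 16, 1.
The distinct values are {0, 1, 16, 25}; there are 4 of them.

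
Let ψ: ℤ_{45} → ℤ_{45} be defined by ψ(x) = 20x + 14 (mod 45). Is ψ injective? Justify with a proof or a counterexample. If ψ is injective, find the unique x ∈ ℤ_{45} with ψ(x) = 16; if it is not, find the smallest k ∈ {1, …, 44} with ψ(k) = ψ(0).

9

By definition, ψ is injective when ψ(a) = ψ(b) forces a = b.
We have gcd(20, 45) = 5 > 1. Taking a = 0 and b = 9: ψ(0) = 14 and ψ(9) = 20·9 + 14 = 194 ≡ 14 (mod 45).
So ψ(0) = ψ(9) while 0 ≠ 9, hence ψ is not injective.
Since ψ is not injective, we find the least positive k with ψ(k) = ψ(0): this means 20k ≡ 0 (mod 45), i.e. 45 ∣ 20k. Since gcd(20, 45) = 5, dividing through by 5 this holds exactly when 9 ∣ 4k, and as gcd(4, 9) = 1, exactly when 9 ∣ k.
The smallest positive such k is 9.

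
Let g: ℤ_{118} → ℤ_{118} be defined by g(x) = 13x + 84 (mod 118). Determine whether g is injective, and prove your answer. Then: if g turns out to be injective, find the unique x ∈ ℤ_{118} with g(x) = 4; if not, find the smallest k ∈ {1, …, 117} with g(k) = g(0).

12

If g(u) = g(v), then 13u ≡ 13v (mod 118). Because gcd(13, 118) = 1, we may cancel 13 to get u ≡ v (mod 118).
Thus g is injective.
We now compute 13⁻¹ mod 118 explicitly. Euclid's algorithm: 118 = 9·13 + 1; back-substituting gives 1 = 109·13 − 12·118, so 13⁻¹ ≡ 109 (mod 118).
Since g is injective, we find g⁻¹(4): we need 13x ≡ 4 − 84 ≡ 38 (mod 118). Using 13⁻¹ = 109: x ≡ 109·38 = 4142 = 35·118 + 12, so x = 12.
Check: g(12) = 13·12 + 84 = 240 = 2·118 + 4 ≡ 4 (mod 118).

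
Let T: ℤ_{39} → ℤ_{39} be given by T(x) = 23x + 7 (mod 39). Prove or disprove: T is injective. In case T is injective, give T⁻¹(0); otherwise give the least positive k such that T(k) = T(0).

If T(x_1) = T(x_2), then 23x_1 ≡ 23x_2 (mod 39). Because gcd(23, 39) = 1, we may cancel 23 to get x_1 ≡ x_2 (mod 39).
Thus T is injective.
We now compute 23⁻¹ mod 39 explicitly. Euclid's algorithm: 39 = 1·23 + 16, 23 = 1·16 + 7, 16 = 2·7 + 2, 7 = 3·2 + 1; back-substituting gives 1 = 17·23 − 10·39, so 23⁻¹ ≡ 17 (mod 39).
Since T is injective, we compute T⁻¹(0): solve 23x + 7 ≡ 0 (mod 39), i.e. 23x ≡ 32 (mod 39).
Multiplying by 23⁻¹ = 17 gives x ≡ 17·32 = 544 = 13·39 + 37 ≡ 37 (mod 39).
Check: T(37) = 23·37 + 7 = 858 = 22·39 + 0 ≡ 0 (mod 39).

37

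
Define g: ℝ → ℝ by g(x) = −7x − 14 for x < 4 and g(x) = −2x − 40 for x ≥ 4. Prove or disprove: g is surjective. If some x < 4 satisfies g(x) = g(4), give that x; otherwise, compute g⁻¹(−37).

23/7

Both pieces are strictly decreasing (slopes −7 and −2), so each is injective on its own interval.
The left piece maps (−∞, 4) onto (−42, ∞); the right piece maps [4, ∞) onto (−∞, −48].
The union (−42, ∞) ∪ (−∞, −48] omits the interval between −42 and −48; in particular −42 has no preimage. So g is not surjective.
Because the two images are disjoint, no x < 4 has g(x) = g(4), so we compute g⁻¹(−37): −37 lies in (−42, ∞), so solve −7x − 14 = −37: x = (−37 + 14)/(−7) = 23/7.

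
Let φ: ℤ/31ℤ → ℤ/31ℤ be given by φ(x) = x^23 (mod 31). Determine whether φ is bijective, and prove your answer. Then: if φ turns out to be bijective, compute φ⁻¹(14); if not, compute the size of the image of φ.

10

Since 31 is prime, the nonzero elements of ℤ/31ℤ form a cyclic group of order 30.
As gcd(23, 30) = 1, raising to the 23rd power is a bijection on this group: if x_1^23 ≡ x_2^23 then (x_1x_2^{−1})^23 = 1, and the only element of order dividing gcd(23, 30) = 1 is 1, so x_1 = x_2.
With φ(0) = 0 this makes φ injective on all of ℤ/31ℤ, hence bijective (finite equal-size domain and codomain). In particular φ is bijective.
Since φ is bijective, we find the preimage of 14. The inverse of x ↦ x^23 on (ℤ/31ℤ)^× is x ↦ x^17, because 23·17 = 391 = 13·30 + 1 ≡ 1 (mod 30) and x^{30} = 1 for x ≠ 0 (Fermat). So φ⁻¹(14) = 14^17 mod 31.
Repeated squaring mod 31: 14^1 ≡ 14, 14^2 ≡ 14² = 196 ≡ 10, 14^4 ≡ 10² = 100 ≡ 7, 14^8 ≡ 7² = 49 ≡ 18, 14^16 ≡ 18² = 324 ≡ 14. Since 17 = 16 + 1, 14^17 ≡ 14·14: 14·14 = 196 ≡ 10. So 14^17 ≡ 10 (mod 31).
Hence φ⁻¹(14) = 10.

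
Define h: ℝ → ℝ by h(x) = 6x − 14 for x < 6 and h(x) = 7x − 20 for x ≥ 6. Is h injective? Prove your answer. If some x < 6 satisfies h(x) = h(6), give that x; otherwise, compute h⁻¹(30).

50/7

Both pieces are strictly increasing (slopes 6 and 7), so each is injective on its own interval.
The left piece maps (−∞, 6) onto (−∞, 22); the right piece maps [6, ∞) onto [22, ∞).
These images are disjoint, so no value is attained by both pieces. So h is injective.
Because the two images are disjoint, no x < 6 has h(x) = h(6), so we compute h⁻¹(30): 30 lies in [22, ∞), so solve 7x − 20 = 30: x = (30 + 20)/7 = 50/7.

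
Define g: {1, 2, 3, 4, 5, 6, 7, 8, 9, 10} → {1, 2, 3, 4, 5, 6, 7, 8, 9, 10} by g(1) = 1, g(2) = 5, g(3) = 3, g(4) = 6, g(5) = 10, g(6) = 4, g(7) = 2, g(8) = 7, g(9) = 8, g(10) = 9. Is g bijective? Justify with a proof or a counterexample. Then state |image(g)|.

The values 1, 5, 3, 6, 10, 4, 2, 7, 8, 9 are a permutation of {1, 2, 3, 4, 5, 6, 7, 8, 9, 10}: each element appears exactly once.
So g is injective and surjective, hence bijective.
The image of g is {1, 2, 3, 4, 5, 6, 7, 8, 9, 10}, which has 10 elements.

10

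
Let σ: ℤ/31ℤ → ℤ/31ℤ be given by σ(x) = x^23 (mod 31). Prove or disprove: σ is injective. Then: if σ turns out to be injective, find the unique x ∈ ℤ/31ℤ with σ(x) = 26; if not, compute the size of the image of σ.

6

Since 31 is prime, the nonzero elements of ℤ/31ℤ form a cyclic group of order 30.
As gcd(23, 30) = 1, raising to the 23rd power is a bijection on this group: if a^23 ≡ b^23 then (ab^{−1})^23 = 1, and the only element of order dividing gcd(23, 30) = 1 is 1, so a = b.
With σ(0) = 0 this makes σ injective on all of ℤ/31ℤ, hence bijective (finite equal-size domain and codomain). In particular σ is injective.
Since σ is injective, we find the preimage of 26. The inverse of x ↦ x^23 on (ℤ/31ℤ)^× is x ↦ x^17, because 23·17 = 391 = 13·30 + 1 ≡ 1 (mod 30) and x^{30} = 1 for x ≠ 0 (Fermat). So σ⁻¹(26) = 26^17 mod 31.
Repeated squaring mod 31: 26^1 ≡ 26, 26^2 ≡ 26² = 676 ≡ 25, 26^4 ≡ 25² = 625 ≡ 5, 26^8 ≡ 5² = 25, 26^16 ≡ 25² = 625 ≡ 5. Since 17 = 16 + 1, 26^17 ≡ 5·26: 5·26 = 130 ≡ 6. So 26^17 ≡ 6 (mod 31).
Hence σ⁻¹(26) = 6.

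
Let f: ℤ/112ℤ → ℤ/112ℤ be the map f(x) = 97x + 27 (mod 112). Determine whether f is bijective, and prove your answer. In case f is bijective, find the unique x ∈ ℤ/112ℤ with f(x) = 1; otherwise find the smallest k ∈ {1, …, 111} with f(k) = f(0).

54

If f(s) = f(t), then 97s ≡ 97t (mod 112). Because gcd(97, 112) = 1, we may cancel 97 to get s ≡ t (mod 112).
We now compute 97⁻¹ mod 112 explicitly. Euclid's algorithm: 112 = 1·97 + 15, 97 = 6·15 + 7, 15 = 2·7 + 1; back-substituting gives 1 = 97·97 − 84·112, so 97⁻¹ ≡ 97 (mod 112).
For any y ∈ ℤ/112ℤ, x = 97(y − 27) mod 112 satisfies f(x) = 97·97(y − 27) + 27 ≡ y (since 97·97 ≡ 1 mod 112). So every y has a preimage.
So f is bijective.
Since f is bijective, we find f⁻¹(1): we need 97x ≡ 1 − 27 ≡ 86 (mod 112). Using 97⁻¹ = 97: x ≡ 97·86 = 8342 = 74·112 + 54, so x = 54.
Check: f(54) = 97·54 + 27 = 5265 = 47·112 + 1 ≡ 1 (mod 112).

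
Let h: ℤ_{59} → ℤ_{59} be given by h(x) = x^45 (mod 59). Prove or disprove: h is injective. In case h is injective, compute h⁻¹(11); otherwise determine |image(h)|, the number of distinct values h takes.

Since 59 is prime, the nonzero elements of ℤ_{59} form a cyclic group of order 58.
As gcd(45, 58) = 1, raising to the 45th power is a bijection on this group: if a^45 ≡ b^45 then (ab^{−1})^45 = 1, and the only element of order dividing gcd(45, 58) = 1 is 1, so a = b.
With h(0) = 0 this makes h injective on all of ℤ_{59}, hence bijective (finite equal-size domain and codomain). In particular h is injective.
Since h is injective, we find the preimage of 11. The inverse of x ↦ x^45 on (ℤ_{59})^× is x ↦ x^49, because 45·49 = 2205 = 38·58 + 1 ≡ 1 (mod 58) and x^{58} = 1 for x ≠ 0 (Fermat). So h⁻¹(11) = 11^49 mod 59.
Repeated squaring mod 59: 11^1 ≡ 11, 11^2 ≡ 11² = 121 ≡ 3, 11^4 ≡ 3² = 9, 11^8 ≡ 9² = 81 ≡ 22, 11^16 ≡ 22² = 484 ≡ 12, 11^32 ≡ 12² = 144 ≡ 26. Since 49 = 32 + 16 + 1, 11^49 ≡ 26·12·11: 26·12 = 312 ≡ 17, then 17·11 = 187 ≡ 10. So 11^49 ≡ 10 (mod 59).
Hence h⁻¹(11) = 10.

10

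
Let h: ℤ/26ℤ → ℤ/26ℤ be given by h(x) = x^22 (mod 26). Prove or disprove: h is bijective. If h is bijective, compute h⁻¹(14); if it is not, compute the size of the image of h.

14

h(12): Repeated squaring mod 26: 12^1 ≡ 12, 12^2 ≡ 12² = 144 ≡ 14, 12^4 ≡ 14² = 196 ≡ 14, 12^8 ≡ 14² = 196 ≡ 14, 12^16 ≡ 14² = 196 ≡ 14. Since 22 = 16 + 4 + 2, 12^22 ≡ 14·14·14: 14·14 = 196 ≡ 14, then 14·14 = 196 ≡ 14. So 12^22 ≡ 14 (mod 26).
h(14): Repeated squaring mod 26: 14^1 ≡ 14, 14^2 ≡ 14² = 196 ≡ 14, 14^4 ≡ 14² = 196 ≡ 14, 14^8 ≡ 14² = 196 ≡ 14, 14^16 ≡ 14² = 196 ≡ 14. Since 22 = 16 + 4 + 2, 14^22 ≡ 14·14·14: 14·14 = 196 ≡ 14, then 14·14 = 196 ≡ 14. So 14^22 ≡ 14 (mod 26).
So h(12) = h(14) = 14 while 12 ≠ 14, thus h is not injective, hence not bijective.
Since h is not bijective, we determine |image(h)|. Computing x^22 mod 26 for each x (by repeated squaring, reducing mod 26 at every step), the values h(0), h(1), …, h(25) are: 0, 1, 10, 3, 22, 25, 4, 17, 12, 9, 16, 23, 14, 13, 14, 23, 16, 9, 12, 17, 4, 25, 22, 3, 10, 1.
The distinct values are {0, 1, 3, 4, 9, 10, 12, 13, 14, 16, 17, 22, 23, 25}; there are 14 of them.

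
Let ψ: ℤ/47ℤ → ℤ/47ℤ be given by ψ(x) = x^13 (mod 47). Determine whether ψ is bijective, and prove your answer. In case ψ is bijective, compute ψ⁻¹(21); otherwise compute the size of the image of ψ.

14

Since 47 is prime, the nonzero elements of ℤ/47ℤ form a cyclic group of order 46.
As gcd(13, 46) = 1, raising to the 13th power is a bijection on this group: if x_1^13 ≡ x_2^13 then (x_1x_2^{−1})^13 = 1, and the only element of order dividing gcd(13, 46) = 1 is 1, so x_1 = x_2.
With ψ(0) = 0 this makes ψ injective on all of ℤ/47ℤ, hence bijective (finite equal-size domain and codomain). In particular ψ is bijective.
Since ψ is bijective, we find the preimage of 21. The inverse of x ↦ x^13 on (ℤ/47ℤ)^× is x ↦ x^39, because 13·39 = 507 = 11·46 + 1 ≡ 1 (mod 46) and x^{46} = 1 for x ≠ 0 (Fermat). So ψ⁻¹(21) = 21^39 mod 47.
Repeated squaring mod 47: 21^1 ≡ 21, 21^2 ≡ 21² = 441 ≡ 18, 21^4 ≡ 18² = 324 ≡ 42, 21^8 ≡ 42² = 1764 ≡ 25, 21^16 ≡ 25² = 625 ≡ 14, 21^32 ≡ 14² = 196 ≡ 8. Since 39 = 32 + 4 + 2 + 1, 21^39 ≡ 8·42·18·21: 8·42 = 336 ≡ 7, then 7·18 = 126 ≡ 32, then 32·21 = 672 ≡ 14. So 21^39 ≡ 14 (mod 47).
Hence ψ⁻¹(21) = 14.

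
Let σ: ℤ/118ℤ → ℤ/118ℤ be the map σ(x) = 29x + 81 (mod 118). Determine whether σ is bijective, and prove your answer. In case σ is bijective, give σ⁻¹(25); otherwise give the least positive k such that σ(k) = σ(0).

112

If σ(s) = σ(t), then 29s ≡ 29t (mod 118). Because gcd(29, 118) = 1, we may cancel 29 to get s ≡ t (mod 118).
We now compute 29⁻¹ mod 118 explicitly. Euclid's algorithm: 118 = 4·29 + 2, 29 = 14·2 + 1; back-substituting gives 1 = 57·29 − 14·118, so 29⁻¹ ≡ 57 (mod 118).
For any y ∈ ℤ/118ℤ, x = 57(y − 81) mod 118 satisfies σ(x) = 29·57(y − 81) + 81 ≡ y (since 29·57 ≡ 1 mod 118). So every y has a preimage.
Hence σ is bijective.
Since σ is bijective, we compute σ⁻¹(25): solve 29x + 81 ≡ 25 (mod 118), i.e. 29x ≡ 62 (mod 118).
Multiplying by 29⁻¹ = 57 gives x ≡ 57·62 = 3534 = 29·118 + 112 ≡ 112 (mod 118).
Check: σ(112) = 29·112 + 81 = 3329 = 28·118 + 25 ≡ 25 (mod 118).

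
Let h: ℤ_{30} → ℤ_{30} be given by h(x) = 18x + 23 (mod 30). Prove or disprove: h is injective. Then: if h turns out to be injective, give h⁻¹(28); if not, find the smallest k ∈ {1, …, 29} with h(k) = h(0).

5

By definition, h is injective if h(x_1) = h(x_2) implies x_1 = x_2.
We have gcd(18, 30) = 6 > 1. Taking x_1 = 0 and x_2 = 5: h(0) = 23 and h(5) = 18·5 + 23 = 113 ≡ 23 (mod 30).
So h(0) = h(5) while 0 ≠ 5, therefore h is not injective.
Since h is not injective, we find the least positive k with h(k) = h(0): this means 18k ≡ 0 (mod 30), i.e. 30 ∣ 18k. Since gcd(18, 30) = 6, dividing through by 6 this holds exactly when 5 ∣ 3k, and as gcd(3, 5) = 1, exactly when 5 ∣ k.
The smallest positive such k is 5.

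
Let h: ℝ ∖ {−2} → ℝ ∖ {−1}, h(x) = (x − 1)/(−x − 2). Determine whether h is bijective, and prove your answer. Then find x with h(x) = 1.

-1/2

Suppose h(u) = h(v). Cross-multiplying: (u − 1)(−v − 2) = (v − 1)(−u − 2).
Expanding both sides and cancelling the symmetric terms leaves −3·(u − v) = 0. Since −3 ≠ 0, u = v. Thus h is injective.
For any y ≠ −1, solving y(−x − 2) = x − 1 for x gives a well-defined x ≠ −2. So h is surjective.
Thus h is bijective.
Solving h(x) = 1: cross-multiplying gives x − 1 = 1(−x − 2), which rearranges to 2x = −1, so x = −1/2.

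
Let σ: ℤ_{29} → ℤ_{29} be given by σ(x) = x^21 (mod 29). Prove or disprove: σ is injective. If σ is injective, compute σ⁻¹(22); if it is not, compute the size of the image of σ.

5

σ(2): Repeated squaring mod 29: 2^1 ≡ 2, 2^2 ≡ 2² = 4, 2^4 ≡ 4² = 16, 2^8 ≡ 16² = 256 ≡ 24, 2^16 ≡ 24² = 576 ≡ 25. Since 21 = 16 + 4 + 1, 2^21 ≡ 25·16·2: 25·16 = 400 ≡ 23, then 23·2 = 46 ≡ 17. So 2^21 ≡ 17 (mod 29).
σ(3): Repeated squaring mod 29: 3^1 ≡ 3, 3^2 ≡ 3² = 9, 3^4 ≡ 9² = 81 ≡ 23, 3^8 ≡ 23² = 529 ≡ 7, 3^16 ≡ 7² = 49 ≡ 20. Since 21 = 16 + 4 + 1, 3^21 ≡ 20·23·3: 20·23 = 460 ≡ 25, then 25·3 = 75 ≡ 17. So 3^21 ≡ 17 (mod 29).
So σ(2) = σ(3) = 17 while 2 ≠ 3, so σ is not injective.
Since σ is not injective, we determine |image(σ)|. Computing x^21 mod 29 for each x (by repeated squaring, reducing mod 29 at every step), the values σ(0), σ(1), …, σ(28) are: 0, 1, 17, 17, 28, 28, 28, 1, 12, 28, 12, 17, 12, 28, 17, 12, 1, 17, 12, 17, 1, 17, 28, 1, 1, 1, 12, 12, 28.
The distinct values are {0, 1, 12, 17, 28}; there are 5 of them.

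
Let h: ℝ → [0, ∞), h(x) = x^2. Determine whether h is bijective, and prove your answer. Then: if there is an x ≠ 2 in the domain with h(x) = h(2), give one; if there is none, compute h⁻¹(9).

-2

h(2) = 4 = (−2)^2 = h(−2) (since 2 is even), with 2 ≠ −2. So h is not injective, hence not bijective.
For the follow-up, such an x exists: taking x = −2 ∈ ℝ gives h(−2) = 4 = h(2) with −2 ≠ 2.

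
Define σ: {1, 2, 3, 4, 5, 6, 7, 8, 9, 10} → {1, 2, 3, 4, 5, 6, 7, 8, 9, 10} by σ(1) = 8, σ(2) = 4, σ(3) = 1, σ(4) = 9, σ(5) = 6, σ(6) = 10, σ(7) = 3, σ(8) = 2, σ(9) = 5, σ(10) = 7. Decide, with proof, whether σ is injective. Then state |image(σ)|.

The values σ(1), …, σ(10) are 8, 4, 1, 9, 6, 10, 3, 2, 5, 7 — all distinct.
So σ(x_1) = σ(x_2) only when x_1 = x_2, and σ is injective.
The image of σ is {1, 2, 3, 4, 5, 6, 7, 8, 9, 10}, which has 10 elements.

10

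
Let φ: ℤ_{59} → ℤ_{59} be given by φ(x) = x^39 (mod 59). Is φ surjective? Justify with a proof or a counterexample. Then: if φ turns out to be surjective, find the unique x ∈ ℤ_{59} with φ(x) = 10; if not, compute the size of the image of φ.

Since 59 is prime, the nonzero elements of ℤ_{59} form a cyclic group of order 58.
As gcd(39, 58) = 1, raising to the 39th power is a bijection on this group: if x_1^39 ≡ x_2^39 then (x_1x_2^{−1})^39 = 1, and the only element of order dividing gcd(39, 58) = 1 is 1, so x_1 = x_2.
With φ(0) = 0 this makes φ injective on all of ℤ_{59}, hence bijective (finite equal-size domain and codomain). In particular φ is surjective.
Since φ is surjective, we find the preimage of 10. The inverse of x ↦ x^39 on (ℤ_{59})^× is x ↦ x^3, because 39·3 = 117 = 2·58 + 1 ≡ 1 (mod 58) and x^{58} = 1 for x ≠ 0 (Fermat). So φ⁻¹(10) = 10^3 mod 59.
Repeated squaring mod 59: 10^1 ≡ 10, 10^2 ≡ 10² = 100 ≡ 41. Since 3 = 2 + 1, 10^3 ≡ 41·10: 41·10 = 410 ≡ 56. So 10^3 ≡ 56 (mod 59).
Hence φ⁻¹(10) = 56.

56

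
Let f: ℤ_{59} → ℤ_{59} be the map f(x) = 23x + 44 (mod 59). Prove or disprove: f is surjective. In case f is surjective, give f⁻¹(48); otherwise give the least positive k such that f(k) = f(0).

13

Recall: f is surjective if every y in the codomain equals f(x) for some x in the domain.
Since gcd(23, 59) = 1, 23 is invertible modulo 59. Euclid's algorithm: 59 = 2·23 + 13, 23 = 1·13 + 10, 13 = 1·10 + 3, 10 = 3·3 + 1; back-substituting gives 1 = 18·23 − 7·59, so 23⁻¹ ≡ 18 (mod 59).
For any y ∈ ℤ_{59}, x = 18(y − 44) mod 59 satisfies f(x) = 23·18(y − 44) + 44 ≡ y (since 23·18 ≡ 1 mod 59). So every y has a preimage.
Hence f is surjective.
Since f is surjective, we compute f⁻¹(48): solve 23x + 44 ≡ 48 (mod 59), i.e. 23x ≡ 4 (mod 59).
Multiplying by 23⁻¹ = 18 gives x ≡ 18·4 = 72 = 1·59 + 13 ≡ 13 (mod 59).
Check: f(13) = 23·13 + 44 = 343 = 5·59 + 48 ≡ 48 (mod 59).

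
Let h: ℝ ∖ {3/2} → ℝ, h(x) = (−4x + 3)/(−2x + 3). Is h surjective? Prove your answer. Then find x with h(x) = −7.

4/3

If h(x) = 2, cross-multiplying gives −2(−4x + 3) = −4(−2x + 3), which simplifies to −6 = −12 — false.  So 2 has no preimage and h is not surjective.
Solving h(x) = −7: cross-multiplying gives −4x + 3 = −7(−2x + 3), which rearranges to −18x = −24, so x = 4/3.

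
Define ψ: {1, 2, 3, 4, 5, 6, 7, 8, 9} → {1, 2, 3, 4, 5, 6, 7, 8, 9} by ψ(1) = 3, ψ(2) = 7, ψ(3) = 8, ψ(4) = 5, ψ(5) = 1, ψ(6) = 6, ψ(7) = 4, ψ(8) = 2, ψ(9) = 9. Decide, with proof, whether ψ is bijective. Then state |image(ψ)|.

The values 3, 7, 8, 5, 1, 6, 4, 2, 9 are a permutation of {1, 2, 3, 4, 5, 6, 7, 8, 9}: each element appears exactly once.
So ψ is injective and surjective, hence bijective.
The image of ψ is {1, 2, 3, 4, 5, 6, 7, 8, 9}, which has 9 elements.

9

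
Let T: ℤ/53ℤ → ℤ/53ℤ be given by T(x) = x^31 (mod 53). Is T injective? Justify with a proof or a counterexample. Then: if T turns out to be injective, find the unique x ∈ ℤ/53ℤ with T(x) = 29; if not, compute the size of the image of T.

Since 53 is prime, the nonzero elements of ℤ/53ℤ form a cyclic group of order 52.
As gcd(31, 52) = 1, raising to the 31st power is a bijection on this group: if a^31 ≡ b^31 then (ab^{−1})^31 = 1, and the only element of order dividing gcd(31, 52) = 1 is 1, so a = b.
With T(0) = 0 this makes T injective on all of ℤ/53ℤ, hence bijective (finite equal-size domain and codomain). In particular T is injective.
Since T is injective, we find the preimage of 29. The inverse of x ↦ x^31 on (ℤ/53ℤ)^× is x ↦ x^47, because 31·47 = 1457 = 28·52 + 1 ≡ 1 (mod 52) and x^{52} = 1 for x ≠ 0 (Fermat). So T⁻¹(29) = 29^47 mod 53.
Repeated squaring mod 53: 29^1 ≡ 29, 29^2 ≡ 29² = 841 ≡ 46, 29^4 ≡ 46² = 2116 ≡ 49, 29^8 ≡ 49² = 2401 ≡ 16, 29^16 ≡ 16² = 256 ≡ 44, 29^32 ≡ 44² = 1936 ≡ 28. Since 47 = 32 + 8 + 4 + 2 + 1, 29^47 ≡ 28·16·49·46·29: 28·16 = 448 ≡ 24, then 24·49 = 1176 ≡ 10, then 10·46 = 460 ≡ 36, then 36·29 = 1044 ≡ 37. So 29^47 ≡ 37 (mod 53).
Hence T⁻¹(29) = 37.

37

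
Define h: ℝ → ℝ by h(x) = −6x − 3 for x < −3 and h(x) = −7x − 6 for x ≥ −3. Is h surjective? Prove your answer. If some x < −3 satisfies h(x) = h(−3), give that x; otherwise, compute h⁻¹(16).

Both pieces are strictly decreasing (slopes −6 and −7), so each is injective on its own interval.
The left piece maps (−∞, −3) onto (15, ∞); the right piece maps [−3, ∞) onto (−∞, 15].
These images together cover ℝ, so h is surjective.
Because the two images are disjoint, no x < −3 has h(x) = h(−3), so we compute h⁻¹(16): 16 lies in (15, ∞), so solve −6x − 3 = 16: x = (16 + 3)/(−6) = −19/6.

-19/6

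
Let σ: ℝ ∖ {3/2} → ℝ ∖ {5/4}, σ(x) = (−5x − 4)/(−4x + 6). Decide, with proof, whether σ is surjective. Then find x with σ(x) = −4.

20/21

For any y ≠ 5/4, solving y(−4x + 6) = −5x − 4 for x gives a well-defined x ≠ 3/2. So σ is surjective.
Solving σ(x) = −4: cross-multiplying gives −5x − 4 = −4(−4x + 6), which rearranges to −21x = −20, so x = 20/21.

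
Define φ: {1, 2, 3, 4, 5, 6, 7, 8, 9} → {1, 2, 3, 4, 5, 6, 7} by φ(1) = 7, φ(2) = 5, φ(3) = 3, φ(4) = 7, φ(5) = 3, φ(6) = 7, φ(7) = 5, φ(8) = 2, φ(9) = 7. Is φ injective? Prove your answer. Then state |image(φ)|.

φ(1) = 7 = φ(4) with 1 ≠ 4, so φ is not injective.
The image of φ is {2, 3, 5, 7}, which has 4 elements.

4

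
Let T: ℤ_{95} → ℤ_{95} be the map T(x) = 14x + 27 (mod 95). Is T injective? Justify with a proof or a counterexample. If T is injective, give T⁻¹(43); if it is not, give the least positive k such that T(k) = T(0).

By definition, T is injective when T(a) = T(b) forces a = b.
Suppose T(a) = T(b) in ℤ_{95}. Then 14a + 27 ≡ 14b + 27 (mod 95), hence 14(a − b) ≡ 0 (mod 95).
Since gcd(14, 95) = 1, 14 is invertible modulo 95, hence a − b ≡ 0 (mod 95), i.e. a = b.
Thus T is injective.
We now compute 14⁻¹ mod 95 explicitly. Euclid's algorithm: 95 = 6·14 + 11, 14 = 1·11 + 3, 11 = 3·3 + 2, 3 = 1·2 + 1; back-substituting gives 1 = 34·14 − 5·95, so 14⁻¹ ≡ 34 (mod 95).
Since T is injective, we find T⁻¹(43): we need 14x ≡ 43 − 27 ≡ 16 (mod 95). Using 14⁻¹ = 34: x ≡ 34·16 = 544 = 5·95 + 69, so x = 69.
Check: T(69) = 14·69 + 27 = 993 = 10·95 + 43 ≡ 43 (mod 95).

69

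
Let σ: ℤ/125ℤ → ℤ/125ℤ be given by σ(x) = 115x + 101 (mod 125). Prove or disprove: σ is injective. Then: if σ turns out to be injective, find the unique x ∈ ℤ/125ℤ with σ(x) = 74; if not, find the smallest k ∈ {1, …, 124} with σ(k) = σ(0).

25

By definition, σ is injective if σ(s) = σ(t) implies s = t.
We have gcd(115, 125) = 5 > 1. Taking s = 0 and t = 25: σ(0) = 101 and σ(25) = 115·25 + 101 = 2976 ≡ 101 (mod 125).
So σ(0) = σ(25) while 0 ≠ 25, thus σ is not injective.
Since σ is not injective, we find the least positive k with σ(k) = σ(0): this means 115k ≡ 0 (mod 125), i.e. 125 ∣ 115k. Since gcd(115, 125) = 5, dividing through by 5 this holds exactly when 25 ∣ 23k, and as gcd(23, 25) = 1, exactly when 25 ∣ k.
The smallest positive such k is 25.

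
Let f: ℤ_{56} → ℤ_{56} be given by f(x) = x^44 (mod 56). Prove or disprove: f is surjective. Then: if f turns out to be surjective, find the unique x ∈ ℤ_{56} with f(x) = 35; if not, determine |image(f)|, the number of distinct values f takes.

8

f(6): Repeated squaring mod 56: 6^1 ≡ 6, 6^2 ≡ 6² = 36, 6^4 ≡ 36² = 1296 ≡ 8, 6^8 ≡ 8² = 64 ≡ 8, 6^16 ≡ 8² = 64 ≡ 8, 6^32 ≡ 8² = 64 ≡ 8. Since 44 = 32 + 8 + 4, 6^44 ≡ 8·8·8: 8·8 = 64 ≡ 8, then 8·8 = 64 ≡ 8. So 6^44 ≡ 8 (mod 56).
f(8): Repeated squaring mod 56: 8^1 ≡ 8, 8^2 ≡ 8² = 64 ≡ 8, 8^4 ≡ 8² = 64 ≡ 8, 8^8 ≡ 8² = 64 ≡ 8, 8^16 ≡ 8² = 64 ≡ 8, 8^32 ≡ 8² = 64 ≡ 8. Since 44 = 32 + 8 + 4, 8^44 ≡ 8·8·8: 8·8 = 64 ≡ 8, then 8·8 = 64 ≡ 8. So 8^44 ≡ 8 (mod 56).
So f(6) = f(8) = 8 while 6 ≠ 8, so f is not injective.
A non-injective map from the 56-element set ℤ_{56} to itself takes at most 55 distinct values, so it cannot be surjective. Therefore f is not surjective.
Since f is not surjective, we determine |image(f)|. Computing x^44 mod 56 for each x (by repeated squaring, reducing mod 56 at every step), the values f(0), f(1), …, f(55) are: 0, 1, 32, 9, 16, 25, 8, 49, 8, 25, 16, 9, 32, 1, 0, 1, 32, 9, 16, 25, 8, 49, 8, 25, 16, 9, 32, 1, 0, 1, 32, 9, 16, 25, 8, 49, 8, 25, 16, 9, 32, 1, 0, 1, 32, 9, 16, 25, 8, 49, 8, 25, 16, 9, 32, 1.
The distinct values are {0, 1, 8, 9, 16, 25, 32, 49}; there are 8 of them.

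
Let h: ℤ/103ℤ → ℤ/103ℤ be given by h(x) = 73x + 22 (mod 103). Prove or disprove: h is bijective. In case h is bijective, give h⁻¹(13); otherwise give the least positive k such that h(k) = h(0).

Recall that injectivity means: for all s, t in the domain, h(s) = h(t) implies s = t.
If h(s) = h(t), then 73s ≡ 73t (mod 103). Because gcd(73, 103) = 1, we may cancel 73 to get s ≡ t (mod 103).
We now compute 73⁻¹ mod 103 explicitly. Euclid's algorithm: 103 = 1·73 + 30, 73 = 2·30 + 13, 30 = 2·13 + 4, 13 = 3·4 + 1; back-substituting gives 1 = 24·73 − 17·103, so 73⁻¹ ≡ 24 (mod 103).
For any y ∈ ℤ/103ℤ, x = 24(y − 22) mod 103 satisfies h(x) = 73·24(y − 22) + 22 ≡ y (since 73·24 ≡ 1 mod 103). So every y has a preimage.
Hence h is bijective.
Since h is bijective, we find h⁻¹(13): we need 73x ≡ 13 − 22 ≡ 94 (mod 103). Using 73⁻¹ = 24: x ≡ 24·94 = 2256 = 21·103 + 93, so x = 93.
Check: h(93) = 73·93 + 22 = 6811 = 66·103 + 13 ≡ 13 (mod 103).

93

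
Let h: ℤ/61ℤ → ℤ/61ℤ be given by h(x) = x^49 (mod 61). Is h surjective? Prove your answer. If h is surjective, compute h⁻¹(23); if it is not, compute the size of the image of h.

53

Since 61 is prime, the nonzero elements of ℤ/61ℤ form a cyclic group of order 60.
As gcd(49, 60) = 1, raising to the 49th power is a bijection on this group: if x_1^49 ≡ x_2^49 then (x_1x_2^{−1})^49 = 1, and the only element of order dividing gcd(49, 60) = 1 is 1, so x_1 = x_2.
With h(0) = 0 this makes h injective on all of ℤ/61ℤ, hence bijective (finite equal-size domain and codomain). In particular h is surjective.
Since h is surjective, we find the preimage of 23. The inverse of x ↦ x^49 on (ℤ/61ℤ)^× is x ↦ x^49, because 49·49 = 2401 = 40·60 + 1 ≡ 1 (mod 60) and x^{60} = 1 for x ≠ 0 (Fermat). So h⁻¹(23) = 23^49 mod 61.
Repeated squaring mod 61: 23^1 ≡ 23, 23^2 ≡ 23² = 529 ≡ 41, 23^4 ≡ 41² = 1681 ≡ 34, 23^8 ≡ 34² = 1156 ≡ 58, 23^16 ≡ 58² = 3364 ≡ 9, 23^32 ≡ 9² = 81 ≡ 20. Since 49 = 32 + 16 + 1, 23^49 ≡ 20·9·23: 20·9 = 180 ≡ 58, then 58·23 = 1334 ≡ 53. So 23^49 ≡ 53 (mod 61).
Hence h⁻¹(23) = 53.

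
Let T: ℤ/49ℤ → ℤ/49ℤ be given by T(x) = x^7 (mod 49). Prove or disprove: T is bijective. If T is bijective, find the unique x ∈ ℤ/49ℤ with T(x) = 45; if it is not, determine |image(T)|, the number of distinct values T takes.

T(0) = 0^7 = 0.
T(7): Repeated squaring mod 49: 7^1 ≡ 7, 7^2 ≡ 7² = 49 ≡ 0, 7^4 ≡ 0² = 0. Since 7 = 4 + 2 + 1, 7^7 ≡ 0·0·7: 0·0 = 0, then 0·7 = 0. So 7^7 ≡ 0 (mod 49).
So T(0) = T(7) = 0 while 0 ≠ 7, so T is not injective, hence not bijective.
Since T is not bijective, we determine |image(T)|. Computing x^7 mod 49 for each x (by repeated squaring, reducing mod 49 at every step), the values T(0), T(1), …, T(48) are: 0, 1, 30, 31, 18, 19, 48, 0, 1, 30, 31, 18, 19, 48, 0, 1, 30, 31, 18, 19, 48, 0, 1, 30, 31, 18, 19, 48, 0, 1, 30, 31, 18, 19, 48, 0, 1, 30, 31, 18, 19, 48, 0, 1, 30, 31, 18, 19, 48.
The distinct values are {0, 1, 18, 19, 30, 31, 48}; there are 7 of them.

7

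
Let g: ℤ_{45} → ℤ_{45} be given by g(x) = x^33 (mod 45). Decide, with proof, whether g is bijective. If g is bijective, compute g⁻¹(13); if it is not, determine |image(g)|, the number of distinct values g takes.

g(0) = 0^33 = 0.
g(15): Repeated squaring mod 45: 15^1 ≡ 15, 15^2 ≡ 15² = 225 ≡ 0, 15^4 ≡ 0² = 0, 15^8 ≡ 0² = 0, 15^16 ≡ 0² = 0, 15^32 ≡ 0² = 0. Since 33 = 32 + 1, 15^33 ≡ 0·15: 0·15 = 0. So 15^33 ≡ 0 (mod 45).
So g(0) = g(15) = 0 while 0 ≠ 15, thus g is not injective, hence not bijective.
Since g is not bijective, we determine |image(g)|. Computing x^33 mod 45 for each x (by repeated squaring, reducing mod 45 at every step), the values g(0), g(1), …, g(44) are: 0, 1, 17, 18, 19, 35, 36, 37, 8, 9, 10, 26, 27, 28, 44, 0, 1, 17, 18, 19, 35, 36, 37, 8, 9, 10, 26, 27, 28, 44, 0, 1, 17, 18, 19, 35, 36, 37, 8, 9, 10, 26, 27, 28, 44.
The distinct values are {0, 1, 8, 9, 10, 17, 18, 19, 26, 27, 28, 35, 36, 37, 44}; there are 15 of them.

15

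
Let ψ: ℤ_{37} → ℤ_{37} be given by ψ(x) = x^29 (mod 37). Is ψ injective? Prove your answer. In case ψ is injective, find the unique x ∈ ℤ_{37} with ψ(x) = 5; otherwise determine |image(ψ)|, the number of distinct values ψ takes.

17

Since 37 is prime, the nonzero elements of ℤ_{37} form a cyclic group of order 36.
As gcd(29, 36) = 1, raising to the 29th power is a bijection on this group: if s^29 ≡ t^29 then (st^{−1})^29 = 1, and the only element of order dividing gcd(29, 36) = 1 is 1, so s = t.
With ψ(0) = 0 this makes ψ injective on all of ℤ_{37}, hence bijective (finite equal-size domain and codomain). In particular ψ is injective.
Since ψ is injective, we find the preimage of 5. The inverse of x ↦ x^29 on (ℤ_{37})^× is x ↦ x^5, because 29·5 = 145 = 4·36 + 1 ≡ 1 (mod 36) and x^{36} = 1 for x ≠ 0 (Fermat). So ψ⁻¹(5) = 5^5 mod 37.
Repeated squaring mod 37: 5^1 ≡ 5, 5^2 ≡ 5² = 25, 5^4 ≡ 25² = 625 ≡ 33. Since 5 = 4 + 1, 5^5 ≡ 33·5: 33·5 = 165 ≡ 17. So 5^5 ≡ 17 (mod 37).
Hence ψ⁻¹(5) = 17.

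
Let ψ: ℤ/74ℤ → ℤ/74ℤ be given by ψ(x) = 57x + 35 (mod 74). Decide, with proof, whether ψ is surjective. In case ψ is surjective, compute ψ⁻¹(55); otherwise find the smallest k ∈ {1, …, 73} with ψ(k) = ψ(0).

Recall: surjectivity means every element of the codomain has a preimage under ψ.
Since gcd(57, 74) = 1, 57 is invertible modulo 74. Euclid's algorithm: 74 = 1·57 + 17, 57 = 3·17 + 6, 17 = 2·6 + 5, 6 = 1·5 + 1; back-substituting gives 1 = 13·57 − 10·74, so 57⁻¹ ≡ 13 (mod 74).
For any y ∈ ℤ/74ℤ, x = 13(y − 35) mod 74 satisfies ψ(x) = 57·13(y − 35) + 35 ≡ y (since 57·13 ≡ 1 mod 74). So every y has a preimage.
Hence ψ is surjective.
Since ψ is surjective, we compute ψ⁻¹(55): solve 57x + 35 ≡ 55 (mod 74), i.e. 57x ≡ 20 (mod 74).
Multiplying by 57⁻¹ = 13 gives x ≡ 13·20 = 260 = 3·74 + 38 ≡ 38 (mod 74).
Check: ψ(38) = 57·38 + 35 = 2201 = 29·74 + 55 ≡ 55 (mod 74).

38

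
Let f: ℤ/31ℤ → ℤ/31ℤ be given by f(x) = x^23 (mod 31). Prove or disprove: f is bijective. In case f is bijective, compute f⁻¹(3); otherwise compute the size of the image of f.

22

Since 31 is prime, the nonzero elements of ℤ/31ℤ form a cyclic group of order 30.
As gcd(23, 30) = 1, raising to the 23rd power is a bijection on this group: if x_1^23 ≡ x_2^23 then (x_1x_2^{−1})^23 = 1, and the only element of order dividing gcd(23, 30) = 1 is 1, so x_1 = x_2.
With f(0) = 0 this makes f injective on all of ℤ/31ℤ, hence bijective (finite equal-size domain and codomain). In particular f is bijective.
Since f is bijective, we find the preimage of 3. The inverse of x ↦ x^23 on (ℤ/31ℤ)^× is x ↦ x^17, because 23·17 = 391 = 13·30 + 1 ≡ 1 (mod 30) and x^{30} = 1 for x ≠ 0 (Fermat). So f⁻¹(3) = 3^17 mod 31.
Repeated squaring mod 31: 3^1 ≡ 3, 3^2 ≡ 3² = 9, 3^4 ≡ 9² = 81 ≡ 19, 3^8 ≡ 19² = 361 ≡ 20, 3^16 ≡ 20² = 400 ≡ 28. Since 17 = 16 + 1, 3^17 ≡ 28·3: 28·3 = 84 ≡ 22. So 3^17 ≡ 22 (mod 31).
Hence f⁻¹(3) = 22.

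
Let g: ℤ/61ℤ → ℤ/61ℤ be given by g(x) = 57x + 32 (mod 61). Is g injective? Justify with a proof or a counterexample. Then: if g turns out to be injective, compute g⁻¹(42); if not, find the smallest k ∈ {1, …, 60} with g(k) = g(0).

Recall: g is injective if g(a) = g(b) implies a = b.
If g(a) = g(b), then 57a ≡ 57b (mod 61). Because gcd(57, 61) = 1, we may cancel 57 to get a ≡ b (mod 61).
Thus g is injective.
We now compute 57⁻¹ mod 61 explicitly. Euclid's algorithm: 61 = 1·57 + 4, 57 = 14·4 + 1; back-substituting gives 1 = 15·57 − 14·61, so 57⁻¹ ≡ 15 (mod 61).
Since g is injective, we compute g⁻¹(42): solve 57x + 32 ≡ 42 (mod 61), i.e. 57x ≡ 10 (mod 61).
Multiplying by 57⁻¹ = 15 gives x ≡ 15·10 = 150 = 2·61 + 28 ≡ 28 (mod 61).
Check: g(28) = 57·28 + 32 = 1628 = 26·61 + 42 ≡ 42 (mod 61).

28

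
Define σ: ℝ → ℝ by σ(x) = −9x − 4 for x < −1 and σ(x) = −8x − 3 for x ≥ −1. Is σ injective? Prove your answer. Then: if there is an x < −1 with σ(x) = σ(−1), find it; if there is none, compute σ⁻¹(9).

Both pieces are strictly decreasing (slopes −9 and −8), so each is injective on its own interval.
The left piece maps (−∞, −1) onto (5, ∞); the right piece maps [−1, ∞) onto (−∞, 5].
These images are disjoint, so no value is attained by both pieces. So σ is injective.
Because the two images are disjoint, no x < −1 has σ(x) = σ(−1), so we compute σ⁻¹(9): 9 lies in (5, ∞), so solve −9x − 4 = 9: x = (9 + 4)/(−9) = −13/9.

-13/9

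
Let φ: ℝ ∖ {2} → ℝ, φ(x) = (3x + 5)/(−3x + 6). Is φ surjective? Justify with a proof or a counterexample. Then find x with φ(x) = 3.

If φ(x) = −1, cross-multiplying gives −3(3x + 5) = 3(−3x + 6), which simplifies to −15 = 18 — false.  So −1 has no preimage and φ is not surjective.
Solving φ(x) = 3: cross-multiplying gives 3x + 5 = 3(−3x + 6), which rearranges to 12x = 13, so x = 13/12.

13/12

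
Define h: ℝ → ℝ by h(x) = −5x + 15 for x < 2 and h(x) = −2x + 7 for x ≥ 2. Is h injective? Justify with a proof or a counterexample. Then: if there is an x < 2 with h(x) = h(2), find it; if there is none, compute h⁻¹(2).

5/2

Both pieces are strictly decreasing (slopes −5 and −2), so each is injective on its own interval.
The left piece maps (−∞, 2) onto (5, ∞); the right piece maps [2, ∞) onto (−∞, 3].
These images are disjoint, so no value is attained by both pieces. Hence h is injective.
Because the two images are disjoint, no x < 2 has h(x) = h(2), so we compute h⁻¹(2): 2 lies in (−∞, 3], so solve −2x + 7 = 2: x = (2 − 7)/(−2) = 5/2.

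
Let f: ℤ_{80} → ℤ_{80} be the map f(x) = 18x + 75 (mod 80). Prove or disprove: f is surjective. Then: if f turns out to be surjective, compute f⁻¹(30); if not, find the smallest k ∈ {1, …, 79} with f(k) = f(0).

40

Recall that surjectivity means every element of the codomain has a preimage under f.
Since gcd(18, 80) = 2, we have 18x ≡ 0 (mod 2) for all x, so f(x) ≡ 1 (mod 2).
But 0 ≢ 1 (mod 2), so 0 ∈ ℤ_{80} has no preimage. Hence f is not surjective.
Since f is not surjective, we find the least positive k with f(k) = f(0): this means 18k ≡ 0 (mod 80), i.e. 80 ∣ 18k. Since gcd(18, 80) = 2, dividing through by 2 this holds exactly when 40 ∣ 9k, and as gcd(9, 40) = 1, exactly when 40 ∣ k.
The smallest positive such k is 40.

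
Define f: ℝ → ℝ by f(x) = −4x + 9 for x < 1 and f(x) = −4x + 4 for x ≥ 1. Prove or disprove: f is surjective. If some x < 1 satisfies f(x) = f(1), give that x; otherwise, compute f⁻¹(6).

Both pieces are strictly decreasing (slopes −4 and −4), so each is injective on its own interval.
The left piece maps (−∞, 1) onto (5, ∞); the right piece maps [1, ∞) onto (−∞, 0].
The union (5, ∞) ∪ (−∞, 0] omits the interval between 5 and 0; in particular 5 has no preimage. So f is not surjective.
Because the two images are disjoint, no x < 1 has f(x) = f(1), so we compute f⁻¹(6): 6 lies in (5, ∞), so solve −4x + 9 = 6: x = (6 − 9)/(−4) = 3/4.

3/4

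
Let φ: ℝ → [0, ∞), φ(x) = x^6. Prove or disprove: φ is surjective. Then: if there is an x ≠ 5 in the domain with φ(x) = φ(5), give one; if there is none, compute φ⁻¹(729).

For any y ∈ [0, ∞), x = y^{1/6} ∈ ℝ satisfies x^6 = y, so φ is surjective.
For the follow-up, such an x exists: taking x = −5 ∈ ℝ gives φ(−5) = 15625 = φ(5) with −5 ≠ 5.

-5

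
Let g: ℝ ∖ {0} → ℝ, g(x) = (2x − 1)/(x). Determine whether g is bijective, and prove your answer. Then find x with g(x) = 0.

If g(x) = 2, cross-multiplying gives 1(2x − 1) = 2(x), which simplifies to −1 = 0 — false.  So 2 has no preimage and g is not surjective.
Therefore g is not bijective.
Solving g(x) = 0: cross-multiplying gives 2x − 1 = 0(x), which rearranges to 2x = 1, so x = 1/2.

1/2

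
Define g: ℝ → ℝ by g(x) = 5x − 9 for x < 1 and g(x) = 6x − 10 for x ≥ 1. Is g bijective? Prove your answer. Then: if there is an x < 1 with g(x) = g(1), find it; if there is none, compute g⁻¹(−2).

Both pieces are strictly increasing (slopes 5 and 6), so each is injective on its own interval.
The left piece maps (−∞, 1) onto (−∞, −4); the right piece maps [1, ∞) onto [−4, ∞).
Since −4 = −4, the images partition ℝ: g is injective and surjective, hence bijective.
Because the two images are disjoint, no x < 1 has g(x) = g(1), so we compute g⁻¹(−2): −2 lies in [−4, ∞), so solve 6x − 10 = −2: x = (−2 + 10)/6 = 4/3.

4/3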